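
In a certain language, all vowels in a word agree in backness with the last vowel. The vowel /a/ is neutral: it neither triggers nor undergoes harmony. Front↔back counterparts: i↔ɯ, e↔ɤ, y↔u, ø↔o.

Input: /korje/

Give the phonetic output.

/o/ harmonizes with /e/ ([-back]) → [ø]

[kørje]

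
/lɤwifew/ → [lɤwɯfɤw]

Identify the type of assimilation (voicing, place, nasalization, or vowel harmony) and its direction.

vowel harmony, progressive

/i/→[ɯ] /e/→[ɤ].
Vowels agree with the first vowel, so the harmony is progressive.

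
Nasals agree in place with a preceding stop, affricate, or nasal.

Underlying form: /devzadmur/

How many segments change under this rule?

/m/ after /d/ (alveolar) → [n]
1 segment changes.

1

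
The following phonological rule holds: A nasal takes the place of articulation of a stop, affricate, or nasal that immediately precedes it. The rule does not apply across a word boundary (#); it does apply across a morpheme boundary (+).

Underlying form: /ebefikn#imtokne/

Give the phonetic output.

/n/ after /k/ (velar) → [ŋ]
/n/ after /k/ (velar) → [ŋ]

[ebefikŋ#imtokŋe]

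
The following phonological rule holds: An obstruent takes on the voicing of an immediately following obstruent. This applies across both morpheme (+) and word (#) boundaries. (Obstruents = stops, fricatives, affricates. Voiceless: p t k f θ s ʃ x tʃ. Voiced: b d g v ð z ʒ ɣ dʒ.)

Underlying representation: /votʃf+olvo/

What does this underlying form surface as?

[votʃf+olvo]

no segment meets the rule's conditions; no change.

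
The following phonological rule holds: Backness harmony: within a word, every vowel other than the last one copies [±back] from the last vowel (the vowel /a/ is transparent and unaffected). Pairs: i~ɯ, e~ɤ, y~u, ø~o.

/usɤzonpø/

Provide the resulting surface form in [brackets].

/u/ harmonizes with /ø/ ([-back]) → [y]
/ɤ/ harmonizes with /ø/ ([-back]) → [e]
/o/ harmonizes with /ø/ ([-back]) → [ø]

[ysezønpø]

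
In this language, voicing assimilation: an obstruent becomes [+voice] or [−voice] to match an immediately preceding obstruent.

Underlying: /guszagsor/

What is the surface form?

[gussagzor]

/z/ after /s/ (voiceless) → [s]
/s/ after /g/ (voiced) → [z]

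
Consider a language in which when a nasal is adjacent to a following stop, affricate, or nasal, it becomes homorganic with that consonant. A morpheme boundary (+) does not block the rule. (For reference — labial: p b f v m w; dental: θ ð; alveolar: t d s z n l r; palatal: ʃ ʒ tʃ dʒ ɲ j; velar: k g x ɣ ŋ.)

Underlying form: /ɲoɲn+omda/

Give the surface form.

[ɲonn+onda]

/ɲ/ before /n/ (alveolar) → [n]
/m/ before /d/ (alveolar) → [n]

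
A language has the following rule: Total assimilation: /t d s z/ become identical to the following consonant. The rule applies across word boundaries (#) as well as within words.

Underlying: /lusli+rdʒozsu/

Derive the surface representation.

/s/ before /l/ → [l] (total assimilation)
/z/ before /s/ → [s] (total assimilation)

[lulli+rdʒossu]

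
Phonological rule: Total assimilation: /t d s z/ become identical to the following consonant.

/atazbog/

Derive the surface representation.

/z/ before /b/ → [b] (total assimilation)

[atabbog]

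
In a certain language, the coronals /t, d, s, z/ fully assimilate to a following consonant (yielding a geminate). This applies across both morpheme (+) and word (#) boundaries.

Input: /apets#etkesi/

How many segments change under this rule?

/t/ before /s/ → [s] (total assimilation)
/t/ before /k/ → [k] (total assimilation)
2 segments change.

2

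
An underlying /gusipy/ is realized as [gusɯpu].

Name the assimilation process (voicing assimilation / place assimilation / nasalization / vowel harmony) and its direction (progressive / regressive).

/i/→[ɯ] /y/→[u].
Vowels agree with the first vowel, so the harmony is progressive.

vowel harmony, progressive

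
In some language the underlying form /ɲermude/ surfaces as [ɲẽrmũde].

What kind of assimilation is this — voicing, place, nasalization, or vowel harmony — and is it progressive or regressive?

nasalization, progressive

/e/→[ẽ] /u/→[ũ].
Each target copies a feature from the preceding segment, so the direction is progressive.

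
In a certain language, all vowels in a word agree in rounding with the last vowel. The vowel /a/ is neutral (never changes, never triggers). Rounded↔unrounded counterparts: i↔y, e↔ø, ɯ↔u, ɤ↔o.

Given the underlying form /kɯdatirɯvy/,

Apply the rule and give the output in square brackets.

[kudatyruvy]

/ɯ/ harmonizes with /y/ ([+round]) → [u]
/i/ harmonizes with /y/ ([+round]) → [y]
/ɯ/ harmonizes with /y/ ([+round]) → [u]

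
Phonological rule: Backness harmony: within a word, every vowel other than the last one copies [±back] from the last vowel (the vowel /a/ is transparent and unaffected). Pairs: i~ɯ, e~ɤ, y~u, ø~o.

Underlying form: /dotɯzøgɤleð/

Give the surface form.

/o/ harmonizes with /e/ ([-back]) → [ø]
/ɯ/ harmonizes with /e/ ([-back]) → [i]
/ɤ/ harmonizes with /e/ ([-back]) → [e]

[døtizøgeleð]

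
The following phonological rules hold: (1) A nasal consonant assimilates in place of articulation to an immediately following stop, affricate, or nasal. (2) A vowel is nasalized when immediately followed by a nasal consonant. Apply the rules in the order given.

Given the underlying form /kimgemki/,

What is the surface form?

Rule 1: /m/ before /g/ (velar) → [ŋ]
Rule 1: /m/ before /k/ (velar) → [ŋ]
After rule 1: kiŋgeŋki
Rule 2: /i/ before nasal /ŋ/ → [ĩ]
Rule 2: /e/ before nasal /ŋ/ → [ẽ]

[kĩŋgẽŋki]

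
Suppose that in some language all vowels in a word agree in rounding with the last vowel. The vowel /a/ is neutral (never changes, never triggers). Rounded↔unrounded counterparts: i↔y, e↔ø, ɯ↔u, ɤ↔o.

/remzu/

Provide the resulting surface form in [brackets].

/e/ harmonizes with /u/ ([+round]) → [ø]

[rømzu]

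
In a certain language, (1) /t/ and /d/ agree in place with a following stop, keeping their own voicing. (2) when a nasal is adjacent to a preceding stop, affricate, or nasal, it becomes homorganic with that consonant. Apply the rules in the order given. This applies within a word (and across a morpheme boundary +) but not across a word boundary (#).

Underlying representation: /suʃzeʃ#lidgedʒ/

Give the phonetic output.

Rule 1: /d/ before /g/ (velar) → [g]
After rule 1: suʃzeʃ#liggedʒ
Rule 2: no segment meets the rule's conditions; no change.

[suʃzeʃ#liggedʒ]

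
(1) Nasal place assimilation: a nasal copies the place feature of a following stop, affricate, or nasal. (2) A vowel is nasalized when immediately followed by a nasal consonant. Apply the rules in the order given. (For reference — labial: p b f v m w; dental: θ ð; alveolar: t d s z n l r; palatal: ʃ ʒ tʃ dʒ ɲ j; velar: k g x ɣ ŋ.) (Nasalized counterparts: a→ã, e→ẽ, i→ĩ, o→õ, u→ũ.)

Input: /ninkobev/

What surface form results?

Rule 1: /n/ before /k/ (velar) → [ŋ]
After rule 1: niŋkobev
Rule 2: /i/ before nasal /ŋ/ → [ĩ]

[nĩŋkobev]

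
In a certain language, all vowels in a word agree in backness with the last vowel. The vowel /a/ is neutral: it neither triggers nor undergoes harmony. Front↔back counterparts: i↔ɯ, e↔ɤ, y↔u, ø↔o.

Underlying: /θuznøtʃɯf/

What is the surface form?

/ø/ harmonizes with /ɯ/ ([+back]) → [o]

[θuznotʃɯf]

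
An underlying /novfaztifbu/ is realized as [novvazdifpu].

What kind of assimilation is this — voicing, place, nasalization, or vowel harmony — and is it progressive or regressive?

voicing assimilation, progressive

/f/→[v] /t/→[d] /b/→[p].
Each target copies a feature from the preceding segment, so the direction is progressive.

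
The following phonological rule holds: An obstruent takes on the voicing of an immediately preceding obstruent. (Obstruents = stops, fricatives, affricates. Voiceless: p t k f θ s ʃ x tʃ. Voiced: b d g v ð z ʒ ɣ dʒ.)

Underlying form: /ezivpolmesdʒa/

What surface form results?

[ezivbolmestʃa]

/p/ after /v/ (voiced) → [b]
/dʒ/ after /s/ (voiceless) → [tʃ]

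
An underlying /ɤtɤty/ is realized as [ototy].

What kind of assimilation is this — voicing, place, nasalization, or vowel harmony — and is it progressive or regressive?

/ɤ/→[o] /ɤ/→[o].
Vowels agree with the last vowel, so the harmony is regressive.

vowel harmony, regressive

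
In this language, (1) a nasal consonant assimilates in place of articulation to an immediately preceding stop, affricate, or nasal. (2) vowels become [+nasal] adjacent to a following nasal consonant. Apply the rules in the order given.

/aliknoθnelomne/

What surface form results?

Rule 1: /n/ after /k/ (velar) → [ŋ]
Rule 1: /n/ after /m/ (labial) → [m]
After rule 1: alikŋoθnelomme
Rule 2: /o/ before nasal /m/ → [õ]

[alikŋoθnelõmme]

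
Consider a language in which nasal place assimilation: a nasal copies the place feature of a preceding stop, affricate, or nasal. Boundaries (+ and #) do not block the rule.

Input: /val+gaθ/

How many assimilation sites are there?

No segment meets the rule's conditions.

0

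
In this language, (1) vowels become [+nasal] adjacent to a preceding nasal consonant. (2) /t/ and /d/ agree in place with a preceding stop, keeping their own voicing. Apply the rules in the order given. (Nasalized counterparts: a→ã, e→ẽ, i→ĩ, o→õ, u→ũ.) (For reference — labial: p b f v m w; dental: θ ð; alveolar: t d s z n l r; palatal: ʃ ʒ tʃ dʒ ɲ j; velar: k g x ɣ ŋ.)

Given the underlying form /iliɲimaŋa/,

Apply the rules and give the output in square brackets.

Rule 1: /i/ after nasal /ɲ/ → [ĩ]
Rule 1: /a/ after nasal /m/ → [ã]
Rule 1: /a/ after nasal /ŋ/ → [ã]
After rule 1: iliɲĩmãŋã
Rule 2: no segment meets the rule's conditions; no change.

[iliɲĩmãŋã]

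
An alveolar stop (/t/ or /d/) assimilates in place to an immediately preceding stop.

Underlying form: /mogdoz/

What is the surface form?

/d/ after /g/ (velar) → [g]

[moggoz]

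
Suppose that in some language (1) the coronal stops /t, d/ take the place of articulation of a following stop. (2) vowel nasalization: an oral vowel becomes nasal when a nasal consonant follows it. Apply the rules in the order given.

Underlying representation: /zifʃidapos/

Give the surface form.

[zifʃidapos]

Rule 1: no segment meets the rule's conditions; no change.
After rule 1: zifʃidapos
Rule 2: no segment meets the rule's conditions; no change.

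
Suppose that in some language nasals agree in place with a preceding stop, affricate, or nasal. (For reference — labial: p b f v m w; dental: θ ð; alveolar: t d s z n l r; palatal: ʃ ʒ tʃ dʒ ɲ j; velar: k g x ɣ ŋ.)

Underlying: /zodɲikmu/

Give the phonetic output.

[zodnikŋu]

/ɲ/ after /d/ (alveolar) → [n]
/m/ after /k/ (velar) → [ŋ]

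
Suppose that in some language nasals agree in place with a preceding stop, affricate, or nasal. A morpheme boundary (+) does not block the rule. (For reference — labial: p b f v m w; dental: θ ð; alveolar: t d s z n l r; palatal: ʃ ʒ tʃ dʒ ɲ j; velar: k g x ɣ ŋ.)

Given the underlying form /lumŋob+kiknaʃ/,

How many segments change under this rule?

/ŋ/ after /m/ (labial) → [m]
/n/ after /k/ (velar) → [ŋ]
2 segments change.

2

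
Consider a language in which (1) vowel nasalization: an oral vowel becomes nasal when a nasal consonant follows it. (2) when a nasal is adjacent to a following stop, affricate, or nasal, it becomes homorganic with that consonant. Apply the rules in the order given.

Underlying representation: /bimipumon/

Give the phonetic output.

Rule 1: /i/ before nasal /m/ → [ĩ]
Rule 1: /u/ before nasal /m/ → [ũ]
Rule 1: /o/ before nasal /n/ → [õ]
After rule 1: bĩmipũmõn
Rule 2: no segment meets the rule's conditions; no change.

[bĩmipũmõn]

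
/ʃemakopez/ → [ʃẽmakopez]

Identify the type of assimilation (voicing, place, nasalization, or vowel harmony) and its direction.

nasalization, regressive

/e/→[ẽ].
Each target copies a feature from the following segment, so the direction is regressive.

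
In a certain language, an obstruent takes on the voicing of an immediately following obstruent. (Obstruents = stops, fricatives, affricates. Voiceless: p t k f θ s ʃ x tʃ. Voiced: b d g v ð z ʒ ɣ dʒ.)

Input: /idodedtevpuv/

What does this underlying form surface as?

[idodettefpuv]

/d/ before /t/ (voiceless) → [t]
/v/ before /p/ (voiceless) → [f]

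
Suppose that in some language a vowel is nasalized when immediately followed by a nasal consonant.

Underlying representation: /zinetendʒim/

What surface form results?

[zĩnetẽndʒĩm]

/i/ before nasal /n/ → [ĩ]
/e/ before nasal /n/ → [ẽ]
/i/ before nasal /m/ → [ĩ]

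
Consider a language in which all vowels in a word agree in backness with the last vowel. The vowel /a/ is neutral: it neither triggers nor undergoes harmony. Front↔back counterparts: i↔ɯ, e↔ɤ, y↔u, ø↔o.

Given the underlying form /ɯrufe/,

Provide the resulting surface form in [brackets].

[iryfe]

/ɯ/ harmonizes with /e/ ([-back]) → [i]
/u/ harmonizes with /e/ ([-back]) → [y]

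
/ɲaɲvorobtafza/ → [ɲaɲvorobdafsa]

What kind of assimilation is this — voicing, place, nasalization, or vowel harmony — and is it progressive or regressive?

voicing assimilation, progressive

/t/→[d] /z/→[s].
Each target copies a feature from the preceding segment, so the direction is progressive.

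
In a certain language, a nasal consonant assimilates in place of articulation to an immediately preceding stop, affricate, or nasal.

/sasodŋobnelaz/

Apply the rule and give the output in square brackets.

[sasodnobmelaz]

/ŋ/ after /d/ (alveolar) → [n]
/n/ after /b/ (labial) → [m]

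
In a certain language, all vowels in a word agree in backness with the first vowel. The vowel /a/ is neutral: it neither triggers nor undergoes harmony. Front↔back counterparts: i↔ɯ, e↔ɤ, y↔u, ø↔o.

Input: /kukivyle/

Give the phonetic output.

/i/ harmonizes with /u/ ([+back]) → [ɯ]
/y/ harmonizes with /u/ ([+back]) → [u]
/e/ harmonizes with /u/ ([+back]) → [ɤ]

[kukɯvulɤ]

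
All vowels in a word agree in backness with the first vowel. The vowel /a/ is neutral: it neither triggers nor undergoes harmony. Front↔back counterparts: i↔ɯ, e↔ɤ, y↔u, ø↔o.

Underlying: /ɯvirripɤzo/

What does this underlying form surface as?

/i/ harmonizes with /ɯ/ ([+back]) → [ɯ]
/i/ harmonizes with /ɯ/ ([+back]) → [ɯ]

[ɯvɯrrɯpɤzo]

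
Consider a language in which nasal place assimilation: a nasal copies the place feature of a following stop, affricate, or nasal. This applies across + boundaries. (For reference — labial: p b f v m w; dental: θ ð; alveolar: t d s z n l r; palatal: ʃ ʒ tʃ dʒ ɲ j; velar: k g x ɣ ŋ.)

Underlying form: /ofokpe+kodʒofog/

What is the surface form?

[ofokpe+kodʒofog]

no segment meets the rule's conditions; no change.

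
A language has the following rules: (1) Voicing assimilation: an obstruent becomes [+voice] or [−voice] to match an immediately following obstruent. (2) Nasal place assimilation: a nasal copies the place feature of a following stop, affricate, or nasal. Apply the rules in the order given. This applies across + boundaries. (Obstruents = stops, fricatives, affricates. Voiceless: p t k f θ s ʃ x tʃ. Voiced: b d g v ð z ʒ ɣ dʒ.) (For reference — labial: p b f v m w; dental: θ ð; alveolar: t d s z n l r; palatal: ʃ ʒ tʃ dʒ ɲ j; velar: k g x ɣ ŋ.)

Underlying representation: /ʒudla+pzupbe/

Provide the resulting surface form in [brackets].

[ʒudla+bzubbe]

Rule 1: /p/ before /z/ (voiced) → [b]
Rule 1: /p/ before /b/ (voiced) → [b]
After rule 1: ʒudla+bzubbe
Rule 2: no segment meets the rule's conditions; no change.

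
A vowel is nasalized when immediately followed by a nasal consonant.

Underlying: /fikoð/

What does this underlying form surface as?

no segment meets the rule's conditions; no change.

[fikoð]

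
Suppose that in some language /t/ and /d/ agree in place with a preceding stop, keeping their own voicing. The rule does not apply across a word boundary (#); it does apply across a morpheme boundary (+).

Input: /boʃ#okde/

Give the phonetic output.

/d/ after /k/ (velar) → [g]

[boʃ#okge]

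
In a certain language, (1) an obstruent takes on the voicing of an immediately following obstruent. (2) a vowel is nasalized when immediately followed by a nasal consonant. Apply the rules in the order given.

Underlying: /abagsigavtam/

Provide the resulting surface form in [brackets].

[abaksigaftãm]

Rule 1: /g/ before /s/ (voiceless) → [k]
Rule 1: /v/ before /t/ (voiceless) → [f]
After rule 1: abaksigaftam
Rule 2: /a/ before nasal /m/ → [ã]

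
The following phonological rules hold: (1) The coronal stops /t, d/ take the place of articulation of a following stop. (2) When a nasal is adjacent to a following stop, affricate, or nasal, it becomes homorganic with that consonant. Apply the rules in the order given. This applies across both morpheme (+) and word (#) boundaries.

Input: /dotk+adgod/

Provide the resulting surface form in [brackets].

[dokk+aggod]

Rule 1: /t/ before /k/ (velar) → [k]
Rule 1: /d/ before /g/ (velar) → [g]
After rule 1: dokk+aggod
Rule 2: no segment meets the rule's conditions; no change.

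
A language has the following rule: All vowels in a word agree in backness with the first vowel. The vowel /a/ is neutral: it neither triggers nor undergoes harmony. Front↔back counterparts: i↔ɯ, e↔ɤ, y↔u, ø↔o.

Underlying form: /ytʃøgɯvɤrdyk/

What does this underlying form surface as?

[ytʃøgiverdyk]

/ɯ/ harmonizes with /y/ ([-back]) → [i]
/ɤ/ harmonizes with /y/ ([-back]) → [e]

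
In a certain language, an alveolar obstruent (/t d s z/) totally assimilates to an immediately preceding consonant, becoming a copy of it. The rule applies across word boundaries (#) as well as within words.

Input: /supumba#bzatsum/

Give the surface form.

/z/ after /b/ → [b] (total assimilation)
/s/ after /t/ → [t] (total assimilation)

[supumba#bbattum]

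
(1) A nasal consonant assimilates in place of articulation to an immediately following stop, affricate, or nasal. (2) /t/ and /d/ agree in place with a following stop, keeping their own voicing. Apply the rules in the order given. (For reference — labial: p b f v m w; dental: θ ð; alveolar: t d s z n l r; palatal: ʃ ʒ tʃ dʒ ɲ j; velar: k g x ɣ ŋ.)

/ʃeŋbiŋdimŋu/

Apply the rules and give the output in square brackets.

Rule 1: /ŋ/ before /b/ (labial) → [m]
Rule 1: /ŋ/ before /d/ (alveolar) → [n]
Rule 1: /m/ before /ŋ/ (velar) → [ŋ]
After rule 1: ʃembindiŋŋu
Rule 2: no segment meets the rule's conditions; no change.

[ʃembindiŋŋu]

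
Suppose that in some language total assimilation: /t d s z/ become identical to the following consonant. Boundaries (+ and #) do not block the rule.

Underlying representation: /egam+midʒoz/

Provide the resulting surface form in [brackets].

[egam+midʒoz]

no segment meets the rule's conditions; no change.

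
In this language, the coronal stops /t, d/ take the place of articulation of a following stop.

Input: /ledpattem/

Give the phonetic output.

[lebpattem]

/d/ before /p/ (labial) → [b]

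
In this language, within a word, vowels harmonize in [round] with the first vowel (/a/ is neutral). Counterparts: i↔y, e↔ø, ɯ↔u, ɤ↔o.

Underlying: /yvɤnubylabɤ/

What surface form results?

[yvonubylabo]

/ɤ/ harmonizes with /y/ ([+round]) → [o]
/ɤ/ harmonizes with /y/ ([+round]) → [o]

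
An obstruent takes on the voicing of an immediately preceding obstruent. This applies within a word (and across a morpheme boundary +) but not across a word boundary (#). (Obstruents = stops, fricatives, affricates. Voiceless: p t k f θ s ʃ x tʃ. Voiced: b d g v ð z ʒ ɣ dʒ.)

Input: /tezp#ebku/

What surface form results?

[tezb#ebgu]

/p/ after /z/ (voiced) → [b]
/k/ after /b/ (voiced) → [g]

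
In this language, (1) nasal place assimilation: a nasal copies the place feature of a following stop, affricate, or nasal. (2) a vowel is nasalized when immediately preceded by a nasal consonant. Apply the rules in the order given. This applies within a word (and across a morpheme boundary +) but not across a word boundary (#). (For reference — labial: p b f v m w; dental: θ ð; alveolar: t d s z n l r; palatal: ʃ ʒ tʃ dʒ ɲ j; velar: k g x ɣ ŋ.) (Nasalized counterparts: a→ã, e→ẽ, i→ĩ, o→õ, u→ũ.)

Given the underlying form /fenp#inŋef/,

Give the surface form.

Rule 1: /n/ before /p/ (labial) → [m]
Rule 1: /n/ before /ŋ/ (velar) → [ŋ]
After rule 1: femp#iŋŋef
Rule 2: /e/ after nasal /ŋ/ → [ẽ]

[femp#iŋŋẽf]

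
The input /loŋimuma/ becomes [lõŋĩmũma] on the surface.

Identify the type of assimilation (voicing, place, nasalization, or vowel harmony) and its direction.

nasalization, regressive

/o/→[õ] /i/→[ĩ] /u/→[ũ].
Each target copies a feature from the following segment, so the direction is regressive.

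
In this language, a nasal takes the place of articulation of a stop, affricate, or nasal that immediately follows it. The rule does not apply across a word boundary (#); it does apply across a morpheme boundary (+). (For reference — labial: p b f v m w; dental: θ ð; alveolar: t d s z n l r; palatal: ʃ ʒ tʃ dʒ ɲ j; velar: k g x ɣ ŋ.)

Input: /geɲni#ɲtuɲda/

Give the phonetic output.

[genni#ntunda]

/ɲ/ before /n/ (alveolar) → [n]
/ɲ/ before /t/ (alveolar) → [n]
/ɲ/ before /d/ (alveolar) → [n]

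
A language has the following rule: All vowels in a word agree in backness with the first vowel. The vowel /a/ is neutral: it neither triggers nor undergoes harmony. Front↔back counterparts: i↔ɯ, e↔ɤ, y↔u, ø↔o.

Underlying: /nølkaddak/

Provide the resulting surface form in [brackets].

no segment meets the rule's conditions; no change.

[nølkaddak]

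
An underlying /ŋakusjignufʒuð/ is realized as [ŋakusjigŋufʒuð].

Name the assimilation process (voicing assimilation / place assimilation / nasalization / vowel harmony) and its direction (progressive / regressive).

/n/→[ŋ].
Each target copies a feature from the preceding segment, so the direction is progressive.

place assimilation, progressive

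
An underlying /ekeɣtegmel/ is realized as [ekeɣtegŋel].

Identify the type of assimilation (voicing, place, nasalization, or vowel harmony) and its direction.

/m/→[ŋ].
Each target copies a feature from the preceding segment, so the direction is progressive.

place assimilation, progressive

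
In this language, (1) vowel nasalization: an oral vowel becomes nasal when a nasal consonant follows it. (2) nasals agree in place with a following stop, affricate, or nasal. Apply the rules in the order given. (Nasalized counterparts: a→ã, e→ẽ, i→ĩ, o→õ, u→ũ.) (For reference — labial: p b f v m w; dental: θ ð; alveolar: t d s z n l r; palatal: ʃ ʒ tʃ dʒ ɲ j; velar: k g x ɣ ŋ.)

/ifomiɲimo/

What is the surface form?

[ifõmĩɲĩmo]

Rule 1: /o/ before nasal /m/ → [õ]
Rule 1: /i/ before nasal /ɲ/ → [ĩ]
Rule 1: /i/ before nasal /m/ → [ĩ]
After rule 1: ifõmĩɲĩmo
Rule 2: no segment meets the rule's conditions; no change.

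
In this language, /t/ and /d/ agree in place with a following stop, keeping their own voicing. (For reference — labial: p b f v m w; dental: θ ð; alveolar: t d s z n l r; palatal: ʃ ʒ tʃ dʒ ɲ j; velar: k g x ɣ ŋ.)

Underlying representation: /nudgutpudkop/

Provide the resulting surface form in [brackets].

[nugguppugkop]

/d/ before /g/ (velar) → [g]
/t/ before /p/ (labial) → [p]
/d/ before /k/ (velar) → [g]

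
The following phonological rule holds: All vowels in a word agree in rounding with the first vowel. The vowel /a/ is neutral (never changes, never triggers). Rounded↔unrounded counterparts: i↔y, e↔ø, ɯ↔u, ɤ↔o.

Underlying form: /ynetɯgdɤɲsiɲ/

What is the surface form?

/e/ harmonizes with /y/ ([+round]) → [ø]
/ɯ/ harmonizes with /y/ ([+round]) → [u]
/ɤ/ harmonizes with /y/ ([+round]) → [o]
/i/ harmonizes with /y/ ([+round]) → [y]

[ynøtugdoɲsyɲ]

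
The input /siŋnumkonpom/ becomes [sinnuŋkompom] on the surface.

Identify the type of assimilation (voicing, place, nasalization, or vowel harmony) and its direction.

place assimilation, regressive

/ŋ/→[n] /m/→[ŋ] /n/→[m].
Each target copies a feature from the following segment, so the direction is regressive.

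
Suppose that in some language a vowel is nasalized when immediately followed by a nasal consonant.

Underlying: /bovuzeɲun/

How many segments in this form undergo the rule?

/e/ before nasal /ɲ/ → [ẽ]
/u/ before nasal /n/ → [ũ]
2 segments change.

2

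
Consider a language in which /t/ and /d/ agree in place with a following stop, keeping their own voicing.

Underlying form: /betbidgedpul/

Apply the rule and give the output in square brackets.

/t/ before /b/ (labial) → [p]
/d/ before /g/ (velar) → [g]
/d/ before /p/ (labial) → [b]

[bepbiggebpul]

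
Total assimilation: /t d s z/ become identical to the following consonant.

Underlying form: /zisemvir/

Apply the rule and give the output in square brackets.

no segment meets the rule's conditions; no change.

[zisemvir]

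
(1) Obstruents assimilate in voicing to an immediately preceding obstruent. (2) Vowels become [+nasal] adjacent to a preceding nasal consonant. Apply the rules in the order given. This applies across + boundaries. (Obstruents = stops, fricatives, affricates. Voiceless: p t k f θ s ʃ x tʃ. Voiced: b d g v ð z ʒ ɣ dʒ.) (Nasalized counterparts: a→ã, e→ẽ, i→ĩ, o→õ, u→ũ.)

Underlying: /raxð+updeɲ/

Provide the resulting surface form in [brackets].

[raxθ+upteɲ]

Rule 1: /ð/ after /x/ (voiceless) → [θ]
Rule 1: /d/ after /p/ (voiceless) → [t]
After rule 1: raxθ+upteɲ
Rule 2: no segment meets the rule's conditions; no change.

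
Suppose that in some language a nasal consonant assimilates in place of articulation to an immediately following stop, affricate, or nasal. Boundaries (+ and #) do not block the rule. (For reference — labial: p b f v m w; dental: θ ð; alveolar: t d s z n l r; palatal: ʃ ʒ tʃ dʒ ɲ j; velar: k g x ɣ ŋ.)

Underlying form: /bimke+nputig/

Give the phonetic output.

[biŋke+mputig]

/m/ before /k/ (velar) → [ŋ]
/n/ before /p/ (labial) → [m]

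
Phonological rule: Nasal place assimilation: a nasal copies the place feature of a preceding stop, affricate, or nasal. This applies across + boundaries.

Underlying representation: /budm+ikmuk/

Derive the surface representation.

[budn+ikŋuk]

/m/ after /d/ (alveolar) → [n]
/m/ after /k/ (velar) → [ŋ]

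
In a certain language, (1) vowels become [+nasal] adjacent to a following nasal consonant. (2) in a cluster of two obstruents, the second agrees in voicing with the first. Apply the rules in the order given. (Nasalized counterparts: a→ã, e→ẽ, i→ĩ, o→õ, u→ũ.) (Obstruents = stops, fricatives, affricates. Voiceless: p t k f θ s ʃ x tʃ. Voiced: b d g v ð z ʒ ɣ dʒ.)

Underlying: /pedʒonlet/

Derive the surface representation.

Rule 1: /o/ before nasal /n/ → [õ]
After rule 1: pedʒõnlet
Rule 2: no segment meets the rule's conditions; no change.

[pedʒõnlet]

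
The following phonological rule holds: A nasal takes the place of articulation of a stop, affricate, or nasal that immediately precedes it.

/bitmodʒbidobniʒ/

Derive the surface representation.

[bitnodʒbidobmiʒ]

/m/ after /t/ (alveolar) → [n]
/n/ after /b/ (labial) → [m]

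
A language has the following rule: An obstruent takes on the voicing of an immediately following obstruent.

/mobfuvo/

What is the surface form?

[mopfuvo]

/b/ before /f/ (voiceless) → [p]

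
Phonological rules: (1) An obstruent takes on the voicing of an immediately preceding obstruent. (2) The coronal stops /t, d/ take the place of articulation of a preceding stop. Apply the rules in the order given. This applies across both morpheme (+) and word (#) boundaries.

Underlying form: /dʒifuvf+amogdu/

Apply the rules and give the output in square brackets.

[dʒifuvv+amoggu]

Rule 1: /f/ after /v/ (voiced) → [v]
After rule 1: dʒifuvv+amogdu
Rule 2: /d/ after /g/ (velar) → [g]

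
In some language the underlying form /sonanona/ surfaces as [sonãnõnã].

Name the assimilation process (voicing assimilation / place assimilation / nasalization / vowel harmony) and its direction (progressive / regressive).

/a/→[ã] /o/→[õ] /a/→[ã].
Each target copies a feature from the preceding segment, so the direction is progressive.

nasalization, progressive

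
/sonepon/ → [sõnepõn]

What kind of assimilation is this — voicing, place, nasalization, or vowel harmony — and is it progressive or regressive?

/o/→[õ] /o/→[õ].
Each target copies a feature from the following segment, so the direction is regressive.

nasalization, regressive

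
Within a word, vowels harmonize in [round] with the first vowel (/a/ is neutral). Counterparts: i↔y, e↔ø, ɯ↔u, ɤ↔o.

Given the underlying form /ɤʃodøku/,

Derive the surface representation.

[ɤʃɤdekɯ]

/o/ harmonizes with /ɤ/ ([-round]) → [ɤ]
/ø/ harmonizes with /ɤ/ ([-round]) → [e]
/u/ harmonizes with /ɤ/ ([-round]) → [ɯ]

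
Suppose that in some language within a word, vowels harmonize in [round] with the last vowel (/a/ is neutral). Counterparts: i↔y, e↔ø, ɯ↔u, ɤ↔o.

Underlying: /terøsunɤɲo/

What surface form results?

[tørøsunoɲo]

/e/ harmonizes with /o/ ([+round]) → [ø]
/ɤ/ harmonizes with /o/ ([+round]) → [o]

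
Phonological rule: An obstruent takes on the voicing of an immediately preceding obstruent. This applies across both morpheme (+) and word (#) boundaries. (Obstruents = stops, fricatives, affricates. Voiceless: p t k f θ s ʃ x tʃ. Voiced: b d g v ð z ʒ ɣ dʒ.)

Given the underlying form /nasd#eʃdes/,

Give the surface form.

[nast#eʃtes]

/d/ after /s/ (voiceless) → [t]
/d/ after /ʃ/ (voiceless) → [t]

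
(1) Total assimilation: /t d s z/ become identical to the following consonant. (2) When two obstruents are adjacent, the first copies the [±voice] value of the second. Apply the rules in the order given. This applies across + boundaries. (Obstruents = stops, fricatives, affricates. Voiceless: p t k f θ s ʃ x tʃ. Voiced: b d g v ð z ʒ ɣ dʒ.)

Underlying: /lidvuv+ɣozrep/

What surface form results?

Rule 1: /d/ before /v/ → [v] (total assimilation)
Rule 1: /z/ before /r/ → [r] (total assimilation)
After rule 1: livvuv+ɣorrep
Rule 2: no segment meets the rule's conditions; no change.

[livvuv+ɣorrep]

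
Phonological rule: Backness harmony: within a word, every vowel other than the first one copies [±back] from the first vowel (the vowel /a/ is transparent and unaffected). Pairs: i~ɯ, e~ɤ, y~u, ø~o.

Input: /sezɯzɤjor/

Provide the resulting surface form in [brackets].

/ɯ/ harmonizes with /e/ ([-back]) → [i]
/ɤ/ harmonizes with /e/ ([-back]) → [e]
/o/ harmonizes with /e/ ([-back]) → [ø]

[sezizejør]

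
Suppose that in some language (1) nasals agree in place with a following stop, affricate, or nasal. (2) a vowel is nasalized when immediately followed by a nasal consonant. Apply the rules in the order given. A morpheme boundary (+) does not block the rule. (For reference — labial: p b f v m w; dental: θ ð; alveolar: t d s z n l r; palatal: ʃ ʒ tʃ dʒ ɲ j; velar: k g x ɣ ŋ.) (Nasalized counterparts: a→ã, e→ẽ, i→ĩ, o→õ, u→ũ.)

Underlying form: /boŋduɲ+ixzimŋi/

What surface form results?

Rule 1: /ŋ/ before /d/ (alveolar) → [n]
Rule 1: /m/ before /ŋ/ (velar) → [ŋ]
After rule 1: bonduɲ+ixziŋŋi
Rule 2: /o/ before nasal /n/ → [õ]
Rule 2: /u/ before nasal /ɲ/ → [ũ]
Rule 2: /i/ before nasal /ŋ/ → [ĩ]

[bõndũɲ+ixzĩŋŋi]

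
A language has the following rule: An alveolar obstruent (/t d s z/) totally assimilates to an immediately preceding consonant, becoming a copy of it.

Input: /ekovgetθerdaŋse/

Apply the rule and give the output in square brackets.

/d/ after /r/ → [r] (total assimilation)
/s/ after /ŋ/ → [ŋ] (total assimilation)

[ekovgetθerraŋŋe]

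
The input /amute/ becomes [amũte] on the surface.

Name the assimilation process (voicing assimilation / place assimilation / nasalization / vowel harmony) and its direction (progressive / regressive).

nasalization, progressive

/u/→[ũ].
Each target copies a feature from the preceding segment, so the direction is progressive.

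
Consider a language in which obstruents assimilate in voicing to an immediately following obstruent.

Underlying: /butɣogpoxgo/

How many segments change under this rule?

3

/t/ before /ɣ/ (voiced) → [d]
/g/ before /p/ (voiceless) → [k]
/x/ before /g/ (voiced) → [ɣ]
3 segments change.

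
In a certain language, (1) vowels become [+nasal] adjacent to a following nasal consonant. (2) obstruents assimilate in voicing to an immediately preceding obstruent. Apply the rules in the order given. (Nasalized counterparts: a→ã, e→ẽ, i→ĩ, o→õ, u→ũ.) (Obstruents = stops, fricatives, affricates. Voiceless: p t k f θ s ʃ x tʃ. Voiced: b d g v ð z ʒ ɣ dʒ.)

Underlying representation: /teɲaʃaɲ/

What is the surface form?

[tẽɲaʃãɲ]

Rule 1: /e/ before nasal /ɲ/ → [ẽ]
Rule 1: /a/ before nasal /ɲ/ → [ã]
After rule 1: tẽɲaʃãɲ
Rule 2: no segment meets the rule's conditions; no change.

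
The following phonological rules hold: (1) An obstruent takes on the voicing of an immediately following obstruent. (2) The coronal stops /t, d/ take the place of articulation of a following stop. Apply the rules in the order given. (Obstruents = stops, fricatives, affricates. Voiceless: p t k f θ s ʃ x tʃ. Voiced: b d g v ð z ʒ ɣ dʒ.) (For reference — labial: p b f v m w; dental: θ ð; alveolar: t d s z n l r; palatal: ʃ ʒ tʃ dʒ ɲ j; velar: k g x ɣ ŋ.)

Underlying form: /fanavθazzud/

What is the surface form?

Rule 1: /v/ before /θ/ (voiceless) → [f]
After rule 1: fanafθazzud
Rule 2: no segment meets the rule's conditions; no change.

[fanafθazzud]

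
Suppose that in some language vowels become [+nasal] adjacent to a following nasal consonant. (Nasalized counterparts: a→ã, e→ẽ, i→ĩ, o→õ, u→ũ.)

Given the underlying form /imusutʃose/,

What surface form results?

/i/ before nasal /m/ → [ĩ]

[ĩmusutʃose]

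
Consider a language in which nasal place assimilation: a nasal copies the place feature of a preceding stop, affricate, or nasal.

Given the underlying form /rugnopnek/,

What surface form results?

/n/ after /g/ (velar) → [ŋ]
/n/ after /p/ (labial) → [m]

[rugŋopmek]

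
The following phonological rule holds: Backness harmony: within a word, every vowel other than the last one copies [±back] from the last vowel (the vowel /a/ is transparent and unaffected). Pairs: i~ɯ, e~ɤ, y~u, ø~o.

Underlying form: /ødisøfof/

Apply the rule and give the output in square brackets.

[odɯsofof]

/ø/ harmonizes with /o/ ([+back]) → [o]
/i/ harmonizes with /o/ ([+back]) → [ɯ]
/ø/ harmonizes with /o/ ([+back]) → [o]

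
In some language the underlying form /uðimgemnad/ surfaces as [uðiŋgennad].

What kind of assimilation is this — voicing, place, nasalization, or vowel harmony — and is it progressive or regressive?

/m/→[ŋ] /m/→[n].
Each target copies a feature from the following segment, so the direction is regressive.

place assimilation, regressive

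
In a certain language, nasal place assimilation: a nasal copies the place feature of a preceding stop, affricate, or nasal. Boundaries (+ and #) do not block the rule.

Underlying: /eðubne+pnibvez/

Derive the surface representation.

/n/ after /b/ (labial) → [m]
/n/ after /p/ (labial) → [m]

[eðubme+pmibvez]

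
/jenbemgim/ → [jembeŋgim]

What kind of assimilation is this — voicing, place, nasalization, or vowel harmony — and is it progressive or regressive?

place assimilation, regressive

/n/→[m] /m/→[ŋ].
Each target copies a feature from the following segment, so the direction is regressive.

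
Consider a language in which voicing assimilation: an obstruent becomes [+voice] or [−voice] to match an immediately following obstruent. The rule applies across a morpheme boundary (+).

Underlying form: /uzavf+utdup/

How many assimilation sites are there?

/v/ before /f/ (voiceless) → [f]
/t/ before /d/ (voiced) → [d]
2 segments change.

2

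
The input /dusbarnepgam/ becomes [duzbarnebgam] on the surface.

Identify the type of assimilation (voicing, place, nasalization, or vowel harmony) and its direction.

voicing assimilation, regressive

/s/→[z] /p/→[b].
Each target copies a feature from the following segment, so the direction is regressive.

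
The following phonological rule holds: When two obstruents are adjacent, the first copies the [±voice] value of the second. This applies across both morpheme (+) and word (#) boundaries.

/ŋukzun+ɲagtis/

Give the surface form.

[ŋugzun+ɲaktis]

/k/ before /z/ (voiced) → [g]
/g/ before /t/ (voiceless) → [k]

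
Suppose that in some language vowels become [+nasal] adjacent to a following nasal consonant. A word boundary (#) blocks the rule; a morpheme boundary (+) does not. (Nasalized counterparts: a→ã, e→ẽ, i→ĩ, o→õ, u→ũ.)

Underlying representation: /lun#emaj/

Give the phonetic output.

/u/ before nasal /n/ → [ũ]
/e/ before nasal /m/ → [ẽ]

[lũn#ẽmaj]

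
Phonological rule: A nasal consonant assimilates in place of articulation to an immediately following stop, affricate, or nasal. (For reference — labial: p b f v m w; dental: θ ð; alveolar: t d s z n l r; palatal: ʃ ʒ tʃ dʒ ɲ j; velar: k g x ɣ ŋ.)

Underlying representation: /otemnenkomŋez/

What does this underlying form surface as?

/m/ before /n/ (alveolar) → [n]
/n/ before /k/ (velar) → [ŋ]
/m/ before /ŋ/ (velar) → [ŋ]

[otenneŋkoŋŋez]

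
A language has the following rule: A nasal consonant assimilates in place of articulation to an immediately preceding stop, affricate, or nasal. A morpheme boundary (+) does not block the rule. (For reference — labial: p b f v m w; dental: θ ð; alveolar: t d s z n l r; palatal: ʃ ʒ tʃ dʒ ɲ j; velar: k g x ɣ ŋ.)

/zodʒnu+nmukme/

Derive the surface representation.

/n/ after /dʒ/ (palatal) → [ɲ]
/m/ after /n/ (alveolar) → [n]
/m/ after /k/ (velar) → [ŋ]

[zodʒɲu+nnukŋe]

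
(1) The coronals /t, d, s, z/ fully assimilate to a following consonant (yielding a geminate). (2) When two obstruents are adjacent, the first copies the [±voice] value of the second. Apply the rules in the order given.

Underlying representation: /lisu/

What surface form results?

[lisu]

Rule 1: no segment meets the rule's conditions; no change.
After rule 1: lisu
Rule 2: no segment meets the rule's conditions; no change.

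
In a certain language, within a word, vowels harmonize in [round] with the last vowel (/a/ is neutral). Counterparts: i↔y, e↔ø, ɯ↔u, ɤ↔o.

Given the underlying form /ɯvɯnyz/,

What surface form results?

/ɯ/ harmonizes with /y/ ([+round]) → [u]
/ɯ/ harmonizes with /y/ ([+round]) → [u]

[uvunyz]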